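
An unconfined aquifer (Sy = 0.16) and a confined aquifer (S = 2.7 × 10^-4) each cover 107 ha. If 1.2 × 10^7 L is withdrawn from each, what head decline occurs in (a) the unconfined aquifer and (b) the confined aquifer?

Δh_u ≈ 0.0701 m; Δh_c ≈ 41.5 m

A = 107 ha = 1.07 × 10^6 m²
ΔV = 1.2 × 10^7 L = 12000 m³
Unconfined: Δh_u = ΔV/(Sy·A) = 12000/(0.16 × 1.07 × 10^6) = 0.07009 m
Confined: Δh_c = ΔV/(S·A) = 12000/(2.7 × 10^-4 × 1.07 × 10^6) = 41.54 m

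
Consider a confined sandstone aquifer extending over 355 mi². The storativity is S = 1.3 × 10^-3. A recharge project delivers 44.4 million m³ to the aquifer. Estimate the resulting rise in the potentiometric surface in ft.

A = 355 mi² = 9.194 × 10^8 m²
ΔV = 44.4 million m³ = 4.44 × 10^7 m³
Δh = ΔV / (S × A) = 4.44 × 10^7 m³ / (0.0013 × 9.194 × 10^8 m²) = 37.15 m
Δh = 37.15 m = 121.9 ft

Δh ≈ 122 ft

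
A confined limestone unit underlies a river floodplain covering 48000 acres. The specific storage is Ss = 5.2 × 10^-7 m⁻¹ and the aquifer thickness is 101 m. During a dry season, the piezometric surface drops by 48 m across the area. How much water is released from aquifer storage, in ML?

S = Ss × b = 5.2 × 10^-7 m⁻¹ × 101 m = 5.252 × 10^-5
A = 48000 acres = 1.942 × 10^8 m²
ΔV = S × A × Δh = 5.252 × 10^-5 × 1.942 × 10^8 m² × 48 m = 4.897 × 10^5 m³
ΔV = 4.897 × 10^5 m³ = 489.7 ML

ΔV ≈ 490 ML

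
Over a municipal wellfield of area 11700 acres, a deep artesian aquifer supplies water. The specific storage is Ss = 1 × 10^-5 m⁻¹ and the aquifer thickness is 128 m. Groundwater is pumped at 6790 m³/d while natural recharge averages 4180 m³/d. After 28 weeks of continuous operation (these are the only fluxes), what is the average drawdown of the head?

S = Ss × b = 1 × 10^-5 m⁻¹ × 128 m = 1.28 × 10^-3
A = 11700 acres = 4.735 × 10^7 m²
Net abstraction = 6790 − 4180 = 2610 m³/d
t = 28 weeks = 196 d
ΔV = Q × t = 2610 m³/d × 196 d = 5.116 × 10^5 m³
Δh = ΔV / (S × A) = 5.116 × 10^5 / (0.00128 × 4.735 × 10^7) = 8.441 m

Δh ≈ 8.44 m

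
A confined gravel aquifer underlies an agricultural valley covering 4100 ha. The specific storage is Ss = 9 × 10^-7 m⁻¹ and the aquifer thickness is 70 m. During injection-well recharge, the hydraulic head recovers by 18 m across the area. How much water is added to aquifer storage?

S = Ss × b = 9 × 10^-7 m⁻¹ × 70 m = 6.3 × 10^-5
A = 4100 ha = 4.1 × 10^7 m²
ΔV = S × A × Δh = 6.3 × 10^-5 × 4.1 × 10^7 m² × 18 m = 46490 m³

ΔV ≈ 46500 m³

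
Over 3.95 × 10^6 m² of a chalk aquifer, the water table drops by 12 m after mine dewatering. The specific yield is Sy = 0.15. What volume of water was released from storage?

ΔV = Sy × A × Δh = 0.15 × 3.95 × 10^6 m² × 12 m = 7.11 × 10^6 m³

ΔV ≈ 7.11 × 10^6 m³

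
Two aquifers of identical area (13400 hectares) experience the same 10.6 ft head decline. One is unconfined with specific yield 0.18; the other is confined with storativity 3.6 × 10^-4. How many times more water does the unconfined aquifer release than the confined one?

ΔV_u / ΔV_c ≈ 500

A = 13400 hectares = 1.34 × 10^8 m²
Δh = 10.6 ft = 3.231 m
Unconfined: ΔV_u = Sy × A × Δh = 0.18 × 1.34 × 10^8 × 3.231 = 7.793 × 10^7 m³
Confined: ΔV_c = S × A × Δh = 3.6 × 10^-4 × 1.34 × 10^8 × 3.231 = 1.559 × 10^5 m³
Ratio = ΔV_u / ΔV_c = Sy / S = 0.18 / 3.6 × 10^-4 = 500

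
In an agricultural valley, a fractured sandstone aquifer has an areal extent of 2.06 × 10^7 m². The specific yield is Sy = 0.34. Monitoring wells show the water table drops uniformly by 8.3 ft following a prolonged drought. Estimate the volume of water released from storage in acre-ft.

Δh = 8.3 ft = 2.53 m
ΔV = Sy × A × Δh = 0.34 × 2.06 × 10^7 m² × 2.53 m = 1.772 × 10^7 m³
ΔV = 1.772 × 10^7 m³ = 14370 acre-ft

ΔV ≈ 14400 acre-ft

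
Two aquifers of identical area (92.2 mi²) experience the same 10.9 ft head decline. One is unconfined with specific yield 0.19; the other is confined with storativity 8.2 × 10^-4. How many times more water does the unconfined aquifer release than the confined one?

A = 92.2 mi² = 2.388 × 10^8 m²
Δh = 10.9 ft = 3.322 m
Unconfined: ΔV_u = Sy × A × Δh = 0.19 × 2.388 × 10^8 × 3.322 = 1.507 × 10^8 m³
Confined: ΔV_c = S × A × Δh = 8.2 × 10^-4 × 2.388 × 10^8 × 3.322 = 6.506 × 10^5 m³
Ratio = ΔV_u / ΔV_c = Sy / S = 0.19 / 8.2 × 10^-4 = 231.7

ΔV_u / ΔV_c ≈ 232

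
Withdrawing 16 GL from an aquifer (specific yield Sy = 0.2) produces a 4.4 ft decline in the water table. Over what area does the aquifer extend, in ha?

A ≈ 5970 ha

Δh = 4.4 ft = 1.341 m
ΔV = 16 GL = 1.6 × 10^7 m³
A = ΔV / (Sy × Δh) = 1.6 × 10^7 / (0.2 × 1.341) = 5.965 × 10^7 m²
A = 5.965 × 10^7 m² = 5965 ha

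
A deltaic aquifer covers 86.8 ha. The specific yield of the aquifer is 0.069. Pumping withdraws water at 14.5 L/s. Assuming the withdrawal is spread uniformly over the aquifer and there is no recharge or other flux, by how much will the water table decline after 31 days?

Δh ≈ 0.648 m

A = 86.8 ha = 8.68 × 10^5 m²
Q = 14.5 L/s = 1253 m³/d
ΔV = Q × t = 1253 m³/d × 31 d = 38840 m³
Δh = ΔV / (Sy × A) = 38840 / (0.069 × 8.68 × 10^5) = 0.6484 m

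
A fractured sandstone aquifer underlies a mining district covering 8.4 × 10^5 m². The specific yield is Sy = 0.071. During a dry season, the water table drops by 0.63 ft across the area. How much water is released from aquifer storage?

Δh = 0.63 ft = 0.192 m
ΔV = Sy × A × Δh = 0.071 × 8.4 × 10^5 m² × 0.192 m = 11450 m³

ΔV ≈ 11500 m³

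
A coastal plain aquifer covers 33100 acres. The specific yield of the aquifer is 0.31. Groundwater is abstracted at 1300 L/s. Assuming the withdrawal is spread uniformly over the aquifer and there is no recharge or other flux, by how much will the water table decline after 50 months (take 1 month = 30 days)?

A = 33100 acres = 1.34 × 10^8 m²
Q = 1300 L/s = 1.123 × 10^5 m³/d
t = 50 months = 1500 d
ΔV = Q × t = 1.123 × 10^5 m³/d × 1500 d = 1.685 × 10^8 m³
Δh = ΔV / (Sy × A) = 1.685 × 10^8 / (0.31 × 1.34 × 10^8) = 4.057 m

Δh ≈ 4.06 m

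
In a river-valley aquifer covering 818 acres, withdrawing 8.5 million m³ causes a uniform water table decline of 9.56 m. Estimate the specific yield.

A = 818 acres = 3.31 × 10^6 m²
ΔV = 8.5 million m³ = 8.5 × 10^6 m³
Sy = ΔV / (A × Δh) = 8.5 × 10^6 m³ / (3.31 × 10^6 m² × 9.56 m) = 0.2686

Sy ≈ 0.27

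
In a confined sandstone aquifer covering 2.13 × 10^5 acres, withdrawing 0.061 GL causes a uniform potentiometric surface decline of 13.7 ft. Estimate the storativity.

A = 2.13 × 10^5 acres = 8.62 × 10^8 m²
Δh = 13.7 ft = 4.176 m
ΔV = 0.061 GL = 61000 m³
S = ΔV / (A × Δh) = 61000 m³ / (8.62 × 10^8 m² × 4.176 m) = 1.695 × 10^-5

S ≈ 1.7 × 10^-5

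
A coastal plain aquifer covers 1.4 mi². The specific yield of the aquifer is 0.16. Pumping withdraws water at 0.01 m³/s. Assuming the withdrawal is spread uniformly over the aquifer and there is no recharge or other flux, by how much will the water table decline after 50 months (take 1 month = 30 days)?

Δh ≈ 2.23 m

A = 1.4 mi² = 3.626 × 10^6 m²
Q = 0.01 m³/s = 864 m³/d
t = 50 months = 1500 d
ΔV = Q × t = 864 m³/d × 1500 d = 1.296 × 10^6 m³
Δh = ΔV / (Sy × A) = 1.296 × 10^6 / (0.16 × 3.626 × 10^6) = 2.234 m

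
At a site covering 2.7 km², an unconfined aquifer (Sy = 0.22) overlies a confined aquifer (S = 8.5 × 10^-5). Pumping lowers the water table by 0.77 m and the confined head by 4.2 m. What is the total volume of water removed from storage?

A = 2.7 km² = 2.7 × 10^6 m²
Unconfined: ΔV_u = Sy × A × Δh_u = 0.22 × 2.7 × 10^6 × 0.77 = 4.574 × 10^5 m³
Confined: ΔV_c = S × A × Δh_c = 8.5 × 10^-5 × 2.7 × 10^6 × 4.2 = 963.9 m³
Total ΔV = 4.574 × 10^5 + 963.9 = 4.583 × 10^5 m³

ΔV ≈ 4.58 × 10^5 m³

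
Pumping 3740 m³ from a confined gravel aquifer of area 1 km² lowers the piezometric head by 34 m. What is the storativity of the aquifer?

A = 1 km² = 1 × 10^6 m²
S = ΔV / (A × Δh) = 3740 m³ / (1 × 10^6 m² × 34 m) = 1.1 × 10^-4

S ≈ 1.1 × 10^-4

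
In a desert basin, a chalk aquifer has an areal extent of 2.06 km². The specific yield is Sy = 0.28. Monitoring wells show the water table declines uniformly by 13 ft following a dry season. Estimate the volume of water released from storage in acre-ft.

ΔV ≈ 1850 acre-ft

A = 2.06 km² = 2.06 × 10^6 m²
Δh = 13 ft = 3.962 m
ΔV = Sy × A × Δh = 0.28 × 2.06 × 10^6 m² × 3.962 m = 2.286 × 10^6 m³
ΔV = 2.286 × 10^6 m³ = 1853 acre-ft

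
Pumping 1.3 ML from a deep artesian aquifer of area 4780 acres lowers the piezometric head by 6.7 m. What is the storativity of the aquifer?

A = 4780 acres = 1.934 × 10^7 m²
ΔV = 1.3 ML = 1300 m³
S = ΔV / (A × Δh) = 1300 m³ / (1.934 × 10^7 m² × 6.7 m) = 1.003 × 10^-5

S ≈ 1 × 10^-5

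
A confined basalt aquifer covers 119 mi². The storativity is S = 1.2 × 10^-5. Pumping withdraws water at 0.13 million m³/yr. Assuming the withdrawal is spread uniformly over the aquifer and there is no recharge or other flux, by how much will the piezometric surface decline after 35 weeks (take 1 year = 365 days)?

Δh ≈ 23.6 m

A = 119 mi² = 3.082 × 10^8 m²
Q = 0.13 million m³/yr = 356.2 m³/d
t = 35 weeks = 245 d
ΔV = Q × t = 356.2 m³/d × 245 d = 87260 m³
Δh = ΔV / (S × A) = 87260 / (1.2 × 10^-5 × 3.082 × 10^8) = 23.59 m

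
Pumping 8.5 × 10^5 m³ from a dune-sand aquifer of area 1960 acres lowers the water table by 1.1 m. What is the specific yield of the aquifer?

Sy ≈ 0.097

A = 1960 acres = 7.932 × 10^6 m²
Sy = ΔV / (A × Δh) = 8.5 × 10^5 m³ / (7.932 × 10^6 m² × 1.1 m) = 0.09742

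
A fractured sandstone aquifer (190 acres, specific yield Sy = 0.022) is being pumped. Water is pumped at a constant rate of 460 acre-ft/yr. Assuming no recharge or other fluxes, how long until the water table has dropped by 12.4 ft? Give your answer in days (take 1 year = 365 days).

A = 190 acres = 7.689 × 10^5 m²
Δh = 12.4 ft = 3.78 m
ΔV = Sy × A × Δh = 0.022 × 7.689 × 10^5 × 3.78 = 63930 m³
Q = 460 acre-ft/yr = 1555 m³/d
t = ΔV / Q = 63930 m³ / 1555 m³/d = 41.13 d

t ≈ 41.1 days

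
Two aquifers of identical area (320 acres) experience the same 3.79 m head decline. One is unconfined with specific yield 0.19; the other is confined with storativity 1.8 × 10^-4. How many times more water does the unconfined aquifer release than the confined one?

ΔV_u / ΔV_c ≈ 1060

A = 320 acres = 1.295 × 10^6 m²
Unconfined: ΔV_u = Sy × A × Δh = 0.19 × 1.295 × 10^6 × 3.79 = 9.325 × 10^5 m³
Confined: ΔV_c = S × A × Δh = 1.8 × 10^-4 × 1.295 × 10^6 × 3.79 = 883.4 m³
Ratio = ΔV_u / ΔV_c = Sy / S = 0.19 / 1.8 × 10^-4 = 1056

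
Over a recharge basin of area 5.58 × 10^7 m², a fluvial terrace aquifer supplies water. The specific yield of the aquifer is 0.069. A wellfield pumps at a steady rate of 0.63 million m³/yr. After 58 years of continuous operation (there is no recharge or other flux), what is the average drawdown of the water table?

Q = 0.63 million m³/yr = 1726 m³/d
t = 58 years = 21170 d
ΔV = Q × t = 1726 m³/d × 21170 d = 3.654 × 10^7 m³
Δh = ΔV / (Sy × A) = 3.654 × 10^7 / (0.069 × 5.58 × 10^7) = 9.49 m

Δh ≈ 9.49 m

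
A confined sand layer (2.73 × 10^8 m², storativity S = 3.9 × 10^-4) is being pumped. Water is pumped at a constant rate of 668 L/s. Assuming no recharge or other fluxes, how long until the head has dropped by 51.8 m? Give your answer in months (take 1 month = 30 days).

ΔV = S × A × Δh = 3.9 × 10^-4 × 2.73 × 10^8 × 51.8 = 5.515 × 10^6 m³
Q = 668 L/s = 57720 m³/d
t = ΔV / Q = 5.515 × 10^6 m³ / 57720 m³/d = 95.56 d
t = 95.56 d ≈ 3.185 months

t ≈ 3.19 months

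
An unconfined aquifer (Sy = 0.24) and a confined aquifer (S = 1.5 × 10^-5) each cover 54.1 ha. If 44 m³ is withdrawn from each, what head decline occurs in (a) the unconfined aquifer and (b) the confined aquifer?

Δh_u ≈ 3.39 × 10^-4 m; Δh_c ≈ 5.42 m

A = 54.1 ha = 5.41 × 10^5 m²
Unconfined: Δh_u = ΔV/(Sy·A) = 44/(0.24 × 5.41 × 10^5) = 3.389 × 10^-4 m
Confined: Δh_c = ΔV/(S·A) = 44/(1.5 × 10^-5 × 5.41 × 10^5) = 5.422 m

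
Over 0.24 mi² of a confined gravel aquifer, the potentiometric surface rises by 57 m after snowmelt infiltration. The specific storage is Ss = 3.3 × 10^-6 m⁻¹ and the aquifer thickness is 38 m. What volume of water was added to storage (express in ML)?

ΔV ≈ 4.44 ML

S = Ss × b = 3.3 × 10^-6 m⁻¹ × 38 m = 1.254 × 10^-4
A = 0.24 mi² = 6.216 × 10^5 m²
ΔV = S × A × Δh = 1.254 × 10^-4 × 6.216 × 10^5 m² × 57 m = 4443 m³
ΔV = 4443 m³ = 4.443 ML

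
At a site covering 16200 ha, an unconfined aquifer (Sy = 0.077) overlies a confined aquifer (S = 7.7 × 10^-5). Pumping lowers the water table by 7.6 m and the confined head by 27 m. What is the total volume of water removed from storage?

A = 16200 ha = 1.62 × 10^8 m²
Unconfined: ΔV_u = Sy × A × Δh_u = 0.077 × 1.62 × 10^8 × 7.6 = 9.48 × 10^7 m³
Confined: ΔV_c = S × A × Δh_c = 7.7 × 10^-5 × 1.62 × 10^8 × 27 = 3.368 × 10^5 m³
Total ΔV = 9.48 × 10^7 + 3.368 × 10^5 = 9.514 × 10^7 m³

ΔV ≈ 9.51 × 10^7 m³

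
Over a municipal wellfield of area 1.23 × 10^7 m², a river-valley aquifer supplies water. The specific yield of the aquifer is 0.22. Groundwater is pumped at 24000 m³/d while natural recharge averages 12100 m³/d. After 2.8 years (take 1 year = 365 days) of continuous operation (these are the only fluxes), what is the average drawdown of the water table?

Net abstraction = 24000 − 12100 = 11900 m³/d
t = 2.8 years = 1022 d
ΔV = Q × t = 11900 m³/d × 1022 d = 1.216 × 10^7 m³
Δh = ΔV / (Sy × A) = 1.216 × 10^7 / (0.22 × 1.23 × 10^7) = 4.494 m

Δh ≈ 4.49 m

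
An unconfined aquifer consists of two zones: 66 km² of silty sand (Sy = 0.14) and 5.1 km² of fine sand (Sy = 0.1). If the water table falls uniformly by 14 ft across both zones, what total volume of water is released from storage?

ΔV ≈ 4.16 × 10^7 m³

A₁ = 66 km² = 6.6 × 10^7 m²; A₂ = 5.1 km² = 5.1 × 10^6 m²
Δh = 14 ft = 4.267 m
ΔV₁ = 0.14 × 6.6 × 10^7 × 4.267 = 3.943 × 10^7 m³
ΔV₂ = 0.1 × 5.1 × 10^6 × 4.267 = 2.176 × 10^6 m³
ΔV = ΔV₁ + ΔV₂ = 4.161 × 10^7 m³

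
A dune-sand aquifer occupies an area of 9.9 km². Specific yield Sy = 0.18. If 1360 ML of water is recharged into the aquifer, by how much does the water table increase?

A = 9.9 km² = 9.9 × 10^6 m²
ΔV = 1360 ML = 1.36 × 10^6 m³
Δh = ΔV / (Sy × A) = 1.36 × 10^6 m³ / (0.18 × 9.9 × 10^6 m²) = 0.7632 m

Δh ≈ 0.763 m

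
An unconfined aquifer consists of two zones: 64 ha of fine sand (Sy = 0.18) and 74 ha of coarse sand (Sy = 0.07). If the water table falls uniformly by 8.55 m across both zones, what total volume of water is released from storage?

ΔV ≈ 1.43 × 10^6 m³

A₁ = 64 ha = 6.4 × 10^5 m²; A₂ = 74 ha = 7.4 × 10^5 m²
ΔV₁ = 0.18 × 6.4 × 10^5 × 8.55 = 9.85 × 10^5 m³
ΔV₂ = 0.07 × 7.4 × 10^5 × 8.55 = 4.429 × 10^5 m³
ΔV = ΔV₁ + ΔV₂ = 1.428 × 10^6 m³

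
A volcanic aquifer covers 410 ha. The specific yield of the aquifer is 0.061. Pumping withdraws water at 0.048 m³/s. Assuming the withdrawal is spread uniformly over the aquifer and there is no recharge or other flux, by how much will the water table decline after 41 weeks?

A = 410 ha = 4.1 × 10^6 m²
Q = 0.048 m³/s = 4147 m³/d
t = 41 weeks = 287 d
ΔV = Q × t = 4147 m³/d × 287 d = 1.19 × 10^6 m³
Δh = ΔV / (Sy × A) = 1.19 × 10^6 / (0.061 × 4.1 × 10^6) = 4.759 m

Δh ≈ 4.76 m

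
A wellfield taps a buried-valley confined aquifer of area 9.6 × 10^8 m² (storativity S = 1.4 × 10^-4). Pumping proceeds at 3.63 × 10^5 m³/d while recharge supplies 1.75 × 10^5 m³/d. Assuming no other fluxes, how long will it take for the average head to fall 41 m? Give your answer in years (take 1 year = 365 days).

ΔV = S × A × Δh = 1.4 × 10^-4 × 9.6 × 10^8 × 41 = 5.51 × 10^6 m³
Net withdrawal = 3.63 × 10^5 − 1.75 × 10^5 = 1.88 × 10^5 m³/d
t = ΔV / Q = 5.51 × 10^6 m³ / 1.88 × 10^5 m³/d = 29.31 d
t = 29.31 d ≈ 0.0803 years

t ≈ 0.0803 years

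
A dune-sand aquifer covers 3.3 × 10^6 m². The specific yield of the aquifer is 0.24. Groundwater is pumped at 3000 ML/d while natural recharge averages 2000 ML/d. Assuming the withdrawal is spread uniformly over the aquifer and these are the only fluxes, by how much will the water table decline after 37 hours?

Net abstraction = 3000 − 2000 = 1000 ML/d
Q_net = 1000 ML/d = 1 × 10^6 m³/d
t = 37 hours = 1.542 d
ΔV = Q × t = 1 × 10^6 m³/d × 1.542 d = 1.542 × 10^6 m³
Δh = ΔV / (Sy × A) = 1.542 × 10^6 / (0.24 × 3.3 × 10^6) = 1.947 m

Δh ≈ 1.95 m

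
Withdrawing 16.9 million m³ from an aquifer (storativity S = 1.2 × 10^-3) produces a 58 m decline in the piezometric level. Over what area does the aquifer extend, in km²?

ΔV = 16.9 million m³ = 1.69 × 10^7 m³
A = ΔV / (S × Δh) = 1.69 × 10^7 / (0.0012 × 58) = 2.428 × 10^8 m²
A = 2.428 × 10^8 m² = 242.8 km²

A ≈ 243 km²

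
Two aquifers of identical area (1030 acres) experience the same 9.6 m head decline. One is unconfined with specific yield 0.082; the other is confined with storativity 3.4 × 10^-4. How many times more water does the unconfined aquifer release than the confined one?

A = 1030 acres = 4.168 × 10^6 m²
Unconfined: ΔV_u = Sy × A × Δh = 0.082 × 4.168 × 10^6 × 9.6 = 3.281 × 10^6 m³
Confined: ΔV_c = S × A × Δh = 3.4 × 10^-4 × 4.168 × 10^6 × 9.6 = 13610 m³
Ratio = ΔV_u / ΔV_c = Sy / S = 0.082 / 3.4 × 10^-4 = 241.2

ΔV_u / ΔV_c ≈ 241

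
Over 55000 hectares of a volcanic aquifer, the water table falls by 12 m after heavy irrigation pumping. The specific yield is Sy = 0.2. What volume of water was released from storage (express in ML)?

ΔV ≈ 1.32 × 10^6 ML

A = 55000 hectares = 5.5 × 10^8 m²
ΔV = Sy × A × Δh = 0.2 × 5.5 × 10^8 m² × 12 m = 1.32 × 10^9 m³
ΔV = 1.32 × 10^9 m³ = 1.32 × 10^6 ML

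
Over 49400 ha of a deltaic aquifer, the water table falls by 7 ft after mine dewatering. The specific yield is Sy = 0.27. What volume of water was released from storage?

ΔV ≈ 2.85 × 10^8 m³

A = 49400 ha = 4.94 × 10^8 m²
Δh = 7 ft = 2.134 m
ΔV = Sy × A × Δh = 0.27 × 4.94 × 10^8 m² × 2.134 m = 2.846 × 10^8 m³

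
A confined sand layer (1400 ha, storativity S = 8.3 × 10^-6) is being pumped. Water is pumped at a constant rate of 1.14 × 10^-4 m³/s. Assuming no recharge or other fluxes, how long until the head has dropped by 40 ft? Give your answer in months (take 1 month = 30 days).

A = 1400 ha = 1.4 × 10^7 m²
Δh = 40 ft = 12.19 m
ΔV = S × A × Δh = 8.3 × 10^-6 × 1.4 × 10^7 × 12.19 = 1417 m³
Q = 1.14 × 10^-4 m³/s = 9.85 m³/d
t = ΔV / Q = 1417 m³ / 9.85 m³/d = 143.8 d
t = 143.8 d ≈ 4.794 months

t ≈ 4.79 months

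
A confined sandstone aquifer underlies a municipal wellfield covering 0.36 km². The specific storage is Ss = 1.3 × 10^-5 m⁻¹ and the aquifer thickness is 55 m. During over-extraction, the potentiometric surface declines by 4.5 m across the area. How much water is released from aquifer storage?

ΔV ≈ 1160 m³

S = Ss × b = 1.3 × 10^-5 m⁻¹ × 55 m = 7.15 × 10^-4
A = 0.36 km² = 3.6 × 10^5 m²
ΔV = S × A × Δh = 7.15 × 10^-4 × 3.6 × 10^5 m² × 4.5 m = 1158 m³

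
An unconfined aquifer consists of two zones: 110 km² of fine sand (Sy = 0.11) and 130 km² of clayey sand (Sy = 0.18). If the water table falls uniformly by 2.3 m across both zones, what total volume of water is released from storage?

ΔV ≈ 8.16 × 10^7 m³

A₁ = 110 km² = 1.1 × 10^8 m²; A₂ = 130 km² = 1.3 × 10^8 m²
ΔV₁ = 0.11 × 1.1 × 10^8 × 2.3 = 2.783 × 10^7 m³
ΔV₂ = 0.18 × 1.3 × 10^8 × 2.3 = 5.382 × 10^7 m³
ΔV = ΔV₁ + ΔV₂ = 8.165 × 10^7 m³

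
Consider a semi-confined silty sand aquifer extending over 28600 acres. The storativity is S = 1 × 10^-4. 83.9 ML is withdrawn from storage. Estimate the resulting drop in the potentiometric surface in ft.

A = 28600 acres = 1.157 × 10^8 m²
ΔV = 83.9 ML = 83900 m³
Δh = ΔV / (S × A) = 83900 m³ / (1 × 10^-4 × 1.157 × 10^8 m²) = 7.249 m
Δh = 7.249 m = 23.78 ft

Δh ≈ 23.8 ft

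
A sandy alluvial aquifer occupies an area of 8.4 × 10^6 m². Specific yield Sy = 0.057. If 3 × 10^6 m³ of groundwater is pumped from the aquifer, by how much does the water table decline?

Δh ≈ 6.27 m

Δh = ΔV / (Sy × A) = 3 × 10^6 m³ / (0.057 × 8.4 × 10^6 m²) = 6.266 m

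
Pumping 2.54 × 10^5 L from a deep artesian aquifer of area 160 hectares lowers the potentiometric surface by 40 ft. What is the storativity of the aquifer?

A = 160 hectares = 1.6 × 10^6 m²
Δh = 40 ft = 12.19 m
ΔV = 2.54 × 10^5 L = 254 m³
S = ΔV / (A × Δh) = 254 m³ / (1.6 × 10^6 m² × 12.19 m) = 1.302 × 10^-5

S ≈ 1.3 × 10^-5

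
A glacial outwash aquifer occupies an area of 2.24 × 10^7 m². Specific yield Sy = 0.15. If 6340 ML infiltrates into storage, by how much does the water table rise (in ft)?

Δh ≈ 6.19 ft

ΔV = 6340 ML = 6.34 × 10^6 m³
Δh = ΔV / (Sy × A) = 6.34 × 10^6 m³ / (0.15 × 2.24 × 10^7 m²) = 1.887 m
Δh = 1.887 m = 6.191 ft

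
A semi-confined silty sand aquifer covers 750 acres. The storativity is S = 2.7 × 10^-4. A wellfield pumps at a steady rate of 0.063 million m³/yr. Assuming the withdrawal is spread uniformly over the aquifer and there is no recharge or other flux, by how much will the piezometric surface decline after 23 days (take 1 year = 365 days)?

A = 750 acres = 3.035 × 10^6 m²
Q = 0.063 million m³/yr = 172.6 m³/d
ΔV = Q × t = 172.6 m³/d × 23 d = 3970 m³
Δh = ΔV / (S × A) = 3970 / (2.7 × 10^-4 × 3.035 × 10^6) = 4.844 m

Δh ≈ 4.84 m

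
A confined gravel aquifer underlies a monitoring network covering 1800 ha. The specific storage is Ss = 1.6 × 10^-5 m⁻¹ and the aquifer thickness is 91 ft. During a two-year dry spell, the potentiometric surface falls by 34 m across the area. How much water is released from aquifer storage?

ΔV ≈ 2.72 × 10^5 m³

b = 91 ft = 27.74 m
S = Ss × b = 1.6 × 10^-5 m⁻¹ × 27.74 m = 4.438 × 10^-4
A = 1800 ha = 1.8 × 10^7 m²
ΔV = S × A × Δh = 4.438 × 10^-4 × 1.8 × 10^7 m² × 34 m = 2.716 × 10^5 m³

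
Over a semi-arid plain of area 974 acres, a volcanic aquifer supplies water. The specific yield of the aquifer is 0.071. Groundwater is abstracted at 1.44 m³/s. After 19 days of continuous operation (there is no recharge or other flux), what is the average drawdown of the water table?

A = 974 acres = 3.942 × 10^6 m²
Q = 1.44 m³/s = 1.244 × 10^5 m³/d
ΔV = Q × t = 1.244 × 10^5 m³/d × 19 d = 2.364 × 10^6 m³
Δh = ΔV / (Sy × A) = 2.364 × 10^6 / (0.071 × 3.942 × 10^6) = 8.447 m

Δh ≈ 8.45 m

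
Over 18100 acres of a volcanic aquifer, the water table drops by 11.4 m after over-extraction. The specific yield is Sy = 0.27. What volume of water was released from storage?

ΔV ≈ 2.25 × 10^8 m³

A = 18100 acres = 7.325 × 10^7 m²
ΔV = Sy × A × Δh = 0.27 × 7.325 × 10^7 m² × 11.4 m = 2.255 × 10^8 m³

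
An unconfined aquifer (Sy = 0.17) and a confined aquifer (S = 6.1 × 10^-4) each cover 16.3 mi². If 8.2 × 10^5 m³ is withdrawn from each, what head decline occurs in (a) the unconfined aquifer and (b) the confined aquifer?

A = 16.3 mi² = 4.222 × 10^7 m²
Unconfined: Δh_u = ΔV/(Sy·A) = 8.2 × 10^5/(0.17 × 4.222 × 10^7) = 0.1143 m
Confined: Δh_c = ΔV/(S·A) = 8.2 × 10^5/(6.1 × 10^-4 × 4.222 × 10^7) = 31.84 m

Δh_u ≈ 0.114 m; Δh_c ≈ 31.8 m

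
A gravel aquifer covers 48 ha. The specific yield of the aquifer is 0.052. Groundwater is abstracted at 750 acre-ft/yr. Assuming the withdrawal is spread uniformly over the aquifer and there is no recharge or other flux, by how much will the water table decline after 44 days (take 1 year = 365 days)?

Δh ≈ 4.47 m

A = 48 ha = 4.8 × 10^5 m²
Q = 750 acre-ft/yr = 2535 m³/d
ΔV = Q × t = 2535 m³/d × 44 d = 1.115 × 10^5 m³
Δh = ΔV / (Sy × A) = 1.115 × 10^5 / (0.052 × 4.8 × 10^5) = 4.468 m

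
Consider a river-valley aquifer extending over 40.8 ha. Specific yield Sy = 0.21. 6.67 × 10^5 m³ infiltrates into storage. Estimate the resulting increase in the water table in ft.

A = 40.8 ha = 4.08 × 10^5 m²
Δh = ΔV / (Sy × A) = 6.67 × 10^5 m³ / (0.21 × 4.08 × 10^5 m²) = 7.785 m
Δh = 7.785 m = 25.54 ft

Δh ≈ 25.5 ft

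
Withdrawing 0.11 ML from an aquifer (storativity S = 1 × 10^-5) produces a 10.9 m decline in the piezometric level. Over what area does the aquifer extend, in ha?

ΔV = 0.11 ML = 110 m³
A = ΔV / (S × Δh) = 110 / (1 × 10^-5 × 10.9) = 1.009 × 10^6 m²
A = 1.009 × 10^6 m² = 100.9 ha

A ≈ 101 ha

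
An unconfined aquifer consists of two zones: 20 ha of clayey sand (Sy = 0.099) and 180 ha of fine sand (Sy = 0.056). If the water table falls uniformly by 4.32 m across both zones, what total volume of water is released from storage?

ΔV ≈ 5.21 × 10^5 m³

A₁ = 20 ha = 2 × 10^5 m²; A₂ = 180 ha = 1.8 × 10^6 m²
ΔV₁ = 0.099 × 2 × 10^5 × 4.32 = 85540 m³
ΔV₂ = 0.056 × 1.8 × 10^6 × 4.32 = 4.355 × 10^5 m³
ΔV = ΔV₁ + ΔV₂ = 5.21 × 10^5 m³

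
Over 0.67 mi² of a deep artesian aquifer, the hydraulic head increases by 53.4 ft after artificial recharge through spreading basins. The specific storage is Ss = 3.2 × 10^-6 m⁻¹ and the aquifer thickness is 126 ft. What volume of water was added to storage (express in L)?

b = 126 ft = 38.4 m
S = Ss × b = 3.2 × 10^-6 m⁻¹ × 38.4 m = 1.229 × 10^-4
A = 0.67 mi² = 1.735 × 10^6 m²
Δh = 53.4 ft = 16.28 m
ΔV = S × A × Δh = 1.229 × 10^-4 × 1.735 × 10^6 m² × 16.28 m = 3471 m³
ΔV = 3471 m³ = 3.471 × 10^6 L

ΔV ≈ 3.47 × 10^6 L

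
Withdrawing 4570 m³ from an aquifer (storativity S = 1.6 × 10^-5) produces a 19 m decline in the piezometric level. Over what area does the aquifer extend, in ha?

A ≈ 1500 ha

A = ΔV / (S × Δh) = 4570 / (1.6 × 10^-5 × 19) = 1.503 × 10^7 m²
A = 1.503 × 10^7 m² = 1503 ha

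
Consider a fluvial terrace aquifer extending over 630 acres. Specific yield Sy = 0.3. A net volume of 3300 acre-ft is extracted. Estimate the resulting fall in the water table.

Δh ≈ 5.32 m

A = 630 acres = 2.55 × 10^6 m²
ΔV = 3300 acre-ft = 4.07 × 10^6 m³
Δh = ΔV / (Sy × A) = 4.07 × 10^6 m³ / (0.3 × 2.55 × 10^6 m²) = 5.322 m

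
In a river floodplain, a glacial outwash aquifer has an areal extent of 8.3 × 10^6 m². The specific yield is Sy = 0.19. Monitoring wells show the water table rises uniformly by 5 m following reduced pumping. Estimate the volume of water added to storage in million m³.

ΔV ≈ 7.88 million m³

ΔV = Sy × A × Δh = 0.19 × 8.3 × 10^6 m² × 5 m = 7.885 × 10^6 m³
ΔV = 7.885 × 10^6 m³ = 7.885 million m³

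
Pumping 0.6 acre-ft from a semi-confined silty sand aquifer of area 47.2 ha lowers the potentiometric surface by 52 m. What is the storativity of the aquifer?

A = 47.2 ha = 4.72 × 10^5 m²
ΔV = 0.6 acre-ft = 740.1 m³
S = ΔV / (A × Δh) = 740.1 m³ / (4.72 × 10^5 m² × 52 m) = 3.015 × 10^-5

S ≈ 3 × 10^-5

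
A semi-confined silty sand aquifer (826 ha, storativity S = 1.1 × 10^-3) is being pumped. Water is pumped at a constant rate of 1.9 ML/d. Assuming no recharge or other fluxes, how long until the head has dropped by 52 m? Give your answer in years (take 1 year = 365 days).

t ≈ 0.681 years

A = 826 ha = 8.26 × 10^6 m²
ΔV = S × A × Δh = 0.0011 × 8.26 × 10^6 × 52 = 4.725 × 10^5 m³
Q = 1.9 ML/d = 1900 m³/d
t = ΔV / Q = 4.725 × 10^5 m³ / 1900 m³/d = 248.7 d
t = 248.7 d ≈ 0.6813 years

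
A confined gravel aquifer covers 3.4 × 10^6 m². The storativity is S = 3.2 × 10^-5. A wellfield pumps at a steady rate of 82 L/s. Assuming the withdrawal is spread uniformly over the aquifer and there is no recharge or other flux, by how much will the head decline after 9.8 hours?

Δh ≈ 26.6 m

Q = 82 L/s = 7085 m³/d
t = 9.8 hours = 0.4083 d
ΔV = Q × t = 7085 m³/d × 0.4083 d = 2893 m³
Δh = ΔV / (S × A) = 2893 / (3.2 × 10^-5 × 3.4 × 10^6) = 26.59 m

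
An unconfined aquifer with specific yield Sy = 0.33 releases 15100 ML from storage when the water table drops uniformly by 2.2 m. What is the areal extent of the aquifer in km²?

A ≈ 20.8 km²

ΔV = 15100 ML = 1.51 × 10^7 m³
A = ΔV / (Sy × Δh) = 1.51 × 10^7 / (0.33 × 2.2) = 2.08 × 10^7 m²
A = 2.08 × 10^7 m² = 20.8 km²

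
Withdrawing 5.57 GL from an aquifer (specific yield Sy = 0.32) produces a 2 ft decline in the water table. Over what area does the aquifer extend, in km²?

Δh = 2 ft = 0.6096 m
ΔV = 5.57 GL = 5.57 × 10^6 m³
A = ΔV / (Sy × Δh) = 5.57 × 10^6 / (0.32 × 0.6096) = 2.855 × 10^7 m²
A = 2.855 × 10^7 m² = 28.55 km²

A ≈ 28.6 km²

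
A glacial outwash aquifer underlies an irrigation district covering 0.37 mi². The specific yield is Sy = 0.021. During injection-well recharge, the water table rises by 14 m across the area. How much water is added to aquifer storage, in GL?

ΔV ≈ 0.282 GL

A = 0.37 mi² = 9.583 × 10^5 m²
ΔV = Sy × A × Δh = 0.021 × 9.583 × 10^5 m² × 14 m = 2.817 × 10^5 m³
ΔV = 2.817 × 10^5 m³ = 0.2817 GL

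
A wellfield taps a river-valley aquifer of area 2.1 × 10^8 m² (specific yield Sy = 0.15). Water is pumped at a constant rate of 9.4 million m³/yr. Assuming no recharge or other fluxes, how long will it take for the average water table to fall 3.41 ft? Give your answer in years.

Δh = 3.41 ft = 1.039 m
ΔV = Sy × A × Δh = 0.15 × 2.1 × 10^8 × 1.039 = 3.274 × 10^7 m³
Q = 9.4 million m³/yr = 25750 m³/d
t = ΔV / Q = 3.274 × 10^7 m³ / 25750 m³/d = 1271 d
t = 1271 d ≈ 3.483 years

t ≈ 3.48 years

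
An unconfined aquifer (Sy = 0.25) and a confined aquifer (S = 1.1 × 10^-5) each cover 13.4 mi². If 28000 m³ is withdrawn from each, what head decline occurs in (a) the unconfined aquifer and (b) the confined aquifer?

A = 13.4 mi² = 3.471 × 10^7 m²
Unconfined: Δh_u = ΔV/(Sy·A) = 28000/(0.25 × 3.471 × 10^7) = 0.003227 m
Confined: Δh_c = ΔV/(S·A) = 28000/(1.1 × 10^-5 × 3.471 × 10^7) = 73.34 m

Δh_u ≈ 0.00323 m; Δh_c ≈ 73.3 m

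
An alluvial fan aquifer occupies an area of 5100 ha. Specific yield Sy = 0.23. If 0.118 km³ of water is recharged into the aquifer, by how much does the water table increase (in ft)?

A = 5100 ha = 5.1 × 10^7 m²
ΔV = 0.118 km³ = 1.18 × 10^8 m³
Δh = ΔV / (Sy × A) = 1.18 × 10^8 m³ / (0.23 × 5.1 × 10^7 m²) = 10.06 m
Δh = 10.06 m = 33 ft

Δh ≈ 33 ft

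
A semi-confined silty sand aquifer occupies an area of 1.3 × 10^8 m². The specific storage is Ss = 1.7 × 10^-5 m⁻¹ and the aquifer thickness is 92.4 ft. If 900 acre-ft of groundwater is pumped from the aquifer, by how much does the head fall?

Δh ≈ 17.8 m

b = 92.4 ft = 28.16 m
S = Ss × b = 1.7 × 10^-5 m⁻¹ × 28.16 m = 4.788 × 10^-4
ΔV = 900 acre-ft = 1.11 × 10^6 m³
Δh = ΔV / (S × A) = 1.11 × 10^6 m³ / (4.788 × 10^-4 × 1.3 × 10^8 m²) = 17.84 m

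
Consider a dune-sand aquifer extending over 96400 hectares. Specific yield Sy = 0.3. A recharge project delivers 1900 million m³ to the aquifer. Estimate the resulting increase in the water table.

Δh ≈ 6.57 m

A = 96400 hectares = 9.64 × 10^8 m²
ΔV = 1900 million m³ = 1.9 × 10^9 m³
Δh = ΔV / (Sy × A) = 1.9 × 10^9 m³ / (0.3 × 9.64 × 10^8 m²) = 6.57 m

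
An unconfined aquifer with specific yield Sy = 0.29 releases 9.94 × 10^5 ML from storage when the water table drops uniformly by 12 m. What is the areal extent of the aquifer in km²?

ΔV = 9.94 × 10^5 ML = 9.94 × 10^8 m³
A = ΔV / (Sy × Δh) = 9.94 × 10^8 / (0.29 × 12) = 2.856 × 10^8 m²
A = 2.856 × 10^8 m² = 285.6 km²

A ≈ 286 km²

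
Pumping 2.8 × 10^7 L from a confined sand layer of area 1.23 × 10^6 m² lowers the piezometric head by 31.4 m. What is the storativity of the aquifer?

S ≈ 7.2 × 10^-4

ΔV = 2.8 × 10^7 L = 28000 m³
S = ΔV / (A × Δh) = 28000 m³ / (1.23 × 10^6 m² × 31.4 m) = 7.25 × 10^-4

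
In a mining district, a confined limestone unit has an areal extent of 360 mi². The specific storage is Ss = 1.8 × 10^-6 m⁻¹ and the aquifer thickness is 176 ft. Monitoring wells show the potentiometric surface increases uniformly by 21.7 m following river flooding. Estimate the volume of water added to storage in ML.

ΔV ≈ 1950 ML

b = 176 ft = 53.64 m
S = Ss × b = 1.8 × 10^-6 m⁻¹ × 53.64 m = 9.656 × 10^-5
A = 360 mi² = 9.324 × 10^8 m²
ΔV = S × A × Δh = 9.656 × 10^-5 × 9.324 × 10^8 m² × 21.7 m = 1.954 × 10^6 m³
ΔV = 1.954 × 10^6 m³ = 1954 ML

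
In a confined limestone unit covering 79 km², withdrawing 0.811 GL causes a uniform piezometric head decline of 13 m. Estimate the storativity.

S ≈ 7.9 × 10^-4

A = 79 km² = 7.9 × 10^7 m²
ΔV = 0.811 GL = 8.11 × 10^5 m³
S = ΔV / (A × Δh) = 8.11 × 10^5 m³ / (7.9 × 10^7 m² × 13 m) = 7.897 × 10^-4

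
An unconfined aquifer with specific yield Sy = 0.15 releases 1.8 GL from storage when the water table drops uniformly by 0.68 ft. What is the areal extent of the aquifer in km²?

A ≈ 57.9 km²

Δh = 0.68 ft = 0.2073 m
ΔV = 1.8 GL = 1.8 × 10^6 m³
A = ΔV / (Sy × Δh) = 1.8 × 10^6 / (0.15 × 0.2073) = 5.79 × 10^7 m²
A = 5.79 × 10^7 m² = 57.9 km²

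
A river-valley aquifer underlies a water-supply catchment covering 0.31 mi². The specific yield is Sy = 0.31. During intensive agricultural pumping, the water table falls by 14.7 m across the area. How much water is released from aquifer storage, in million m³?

A = 0.31 mi² = 8.029 × 10^5 m²
ΔV = Sy × A × Δh = 0.31 × 8.029 × 10^5 m² × 14.7 m = 3.659 × 10^6 m³
ΔV = 3.659 × 10^6 m³ = 3.659 million m³

ΔV ≈ 3.66 million m³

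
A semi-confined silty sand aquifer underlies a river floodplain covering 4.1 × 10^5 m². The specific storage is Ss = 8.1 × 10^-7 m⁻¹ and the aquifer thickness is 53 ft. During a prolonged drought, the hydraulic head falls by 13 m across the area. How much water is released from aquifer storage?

ΔV ≈ 69.7 m³

b = 53 ft = 16.15 m
S = Ss × b = 8.1 × 10^-7 m⁻¹ × 16.15 m = 1.309 × 10^-5
ΔV = S × A × Δh = 1.309 × 10^-5 × 4.1 × 10^5 m² × 13 m = 69.74 m³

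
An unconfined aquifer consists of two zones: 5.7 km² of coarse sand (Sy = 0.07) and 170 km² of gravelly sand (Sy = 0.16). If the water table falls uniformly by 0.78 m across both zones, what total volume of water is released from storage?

A₁ = 5.7 km² = 5.7 × 10^6 m²; A₂ = 170 km² = 1.7 × 10^8 m²
ΔV₁ = 0.07 × 5.7 × 10^6 × 0.78 = 3.112 × 10^5 m³
ΔV₂ = 0.16 × 1.7 × 10^8 × 0.78 = 2.122 × 10^7 m³
ΔV = ΔV₁ + ΔV₂ = 2.153 × 10^7 m³

ΔV ≈ 2.15 × 10^7 m³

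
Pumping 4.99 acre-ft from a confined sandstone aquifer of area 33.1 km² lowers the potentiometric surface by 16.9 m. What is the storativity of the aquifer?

A = 33.1 km² = 3.31 × 10^7 m²
ΔV = 4.99 acre-ft = 6155 m³
S = ΔV / (A × Δh) = 6155 m³ / (3.31 × 10^7 m² × 16.9 m) = 1.1 × 10^-5

S ≈ 1.1 × 10^-5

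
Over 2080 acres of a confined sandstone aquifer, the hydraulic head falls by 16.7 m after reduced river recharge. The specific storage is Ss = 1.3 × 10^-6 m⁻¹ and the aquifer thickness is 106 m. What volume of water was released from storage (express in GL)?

ΔV ≈ 0.0194 GL

S = Ss × b = 1.3 × 10^-6 m⁻¹ × 106 m = 1.378 × 10^-4
A = 2080 acres = 8.417 × 10^6 m²
ΔV = S × A × Δh = 1.378 × 10^-4 × 8.417 × 10^6 m² × 16.7 m = 19370 m³
ΔV = 19370 m³ = 0.01937 GL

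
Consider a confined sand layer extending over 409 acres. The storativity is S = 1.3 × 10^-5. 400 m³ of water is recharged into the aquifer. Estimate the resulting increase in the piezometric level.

Δh ≈ 18.6 m

A = 409 acres = 1.655 × 10^6 m²
Δh = ΔV / (S × A) = 400 m³ / (1.3 × 10^-5 × 1.655 × 10^6 m²) = 18.59 m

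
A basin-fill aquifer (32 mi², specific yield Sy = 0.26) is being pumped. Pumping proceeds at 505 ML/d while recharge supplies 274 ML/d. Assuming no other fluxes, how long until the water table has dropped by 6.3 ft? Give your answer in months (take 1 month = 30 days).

A = 32 mi² = 8.288 × 10^7 m²
Δh = 6.3 ft = 1.92 m
ΔV = Sy × A × Δh = 0.26 × 8.288 × 10^7 × 1.92 = 4.138 × 10^7 m³
Net withdrawal = 505 − 274 = 231 ML/d = 2.31 × 10^5 m³/d
t = ΔV / Q = 4.138 × 10^7 m³ / 2.31 × 10^5 m³/d = 179.1 d
t = 179.1 d ≈ 5.971 months

t ≈ 5.97 months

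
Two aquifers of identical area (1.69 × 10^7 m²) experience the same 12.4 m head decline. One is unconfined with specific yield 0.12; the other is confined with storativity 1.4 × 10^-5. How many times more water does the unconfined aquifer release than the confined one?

ΔV_u / ΔV_c ≈ 8570

Unconfined: ΔV_u = Sy × A × Δh = 0.12 × 1.69 × 10^7 × 12.4 = 2.515 × 10^7 m³
Confined: ΔV_c = S × A × Δh = 1.4 × 10^-5 × 1.69 × 10^7 × 12.4 = 2934 m³
Ratio = ΔV_u / ΔV_c = Sy / S = 0.12 / 1.4 × 10^-5 = 8571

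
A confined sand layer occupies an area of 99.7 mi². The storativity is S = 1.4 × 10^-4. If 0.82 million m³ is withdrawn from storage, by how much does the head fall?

A = 99.7 mi² = 2.582 × 10^8 m²
ΔV = 0.82 million m³ = 8.2 × 10^5 m³
Δh = ΔV / (S × A) = 8.2 × 10^5 m³ / (1.4 × 10^-4 × 2.582 × 10^8 m²) = 22.68 m

Δh ≈ 22.7 m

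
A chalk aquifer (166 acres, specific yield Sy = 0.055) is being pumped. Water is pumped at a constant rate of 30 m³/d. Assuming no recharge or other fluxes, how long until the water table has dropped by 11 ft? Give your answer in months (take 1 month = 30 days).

A = 166 acres = 6.718 × 10^5 m²
Δh = 11 ft = 3.353 m
ΔV = Sy × A × Δh = 0.055 × 6.718 × 10^5 × 3.353 = 1.239 × 10^5 m³
t = ΔV / Q = 1.239 × 10^5 m³ / 30 m³/d = 4129 d
t = 4129 d ≈ 137.6 months

t ≈ 138 months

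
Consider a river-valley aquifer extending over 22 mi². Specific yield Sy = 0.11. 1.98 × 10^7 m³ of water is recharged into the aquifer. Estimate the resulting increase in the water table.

Δh ≈ 3.16 m

A = 22 mi² = 5.698 × 10^7 m²
Δh = ΔV / (Sy × A) = 1.98 × 10^7 m³ / (0.11 × 5.698 × 10^7 m²) = 3.159 m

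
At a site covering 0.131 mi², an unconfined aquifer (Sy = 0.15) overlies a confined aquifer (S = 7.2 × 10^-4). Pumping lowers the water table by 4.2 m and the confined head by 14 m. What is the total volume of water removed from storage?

ΔV ≈ 2.17 × 10^5 m³

A = 0.131 mi² = 3.393 × 10^5 m²
Unconfined: ΔV_u = Sy × A × Δh_u = 0.15 × 3.393 × 10^5 × 4.2 = 2.138 × 10^5 m³
Confined: ΔV_c = S × A × Δh_c = 7.2 × 10^-4 × 3.393 × 10^5 × 14 = 3420 m³
Total ΔV = 2.138 × 10^5 + 3420 = 2.172 × 10^5 m³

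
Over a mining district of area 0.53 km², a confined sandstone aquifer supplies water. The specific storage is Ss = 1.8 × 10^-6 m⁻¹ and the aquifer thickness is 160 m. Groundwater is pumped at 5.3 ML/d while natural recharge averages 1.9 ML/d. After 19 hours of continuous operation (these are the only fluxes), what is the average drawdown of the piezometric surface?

Δh ≈ 17.6 m

S = Ss × b = 1.8 × 10^-6 m⁻¹ × 160 m = 2.88 × 10^-4
A = 0.53 km² = 5.3 × 10^5 m²
Net abstraction = 5.3 − 1.9 = 3.4 ML/d
Q_net = 3.4 ML/d = 3400 m³/d
t = 19 hours = 0.7917 d
ΔV = Q × t = 3400 m³/d × 0.7917 d = 2692 m³
Δh = ΔV / (S × A) = 2692 / (2.88 × 10^-4 × 5.3 × 10^5) = 17.63 m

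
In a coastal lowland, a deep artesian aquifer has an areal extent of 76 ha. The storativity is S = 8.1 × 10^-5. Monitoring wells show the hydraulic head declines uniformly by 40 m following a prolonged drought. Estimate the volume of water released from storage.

A = 76 ha = 7.6 × 10^5 m²
ΔV = S × A × Δh = 8.1 × 10^-5 × 7.6 × 10^5 m² × 40 m = 2462 m³

ΔV ≈ 2460 m³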